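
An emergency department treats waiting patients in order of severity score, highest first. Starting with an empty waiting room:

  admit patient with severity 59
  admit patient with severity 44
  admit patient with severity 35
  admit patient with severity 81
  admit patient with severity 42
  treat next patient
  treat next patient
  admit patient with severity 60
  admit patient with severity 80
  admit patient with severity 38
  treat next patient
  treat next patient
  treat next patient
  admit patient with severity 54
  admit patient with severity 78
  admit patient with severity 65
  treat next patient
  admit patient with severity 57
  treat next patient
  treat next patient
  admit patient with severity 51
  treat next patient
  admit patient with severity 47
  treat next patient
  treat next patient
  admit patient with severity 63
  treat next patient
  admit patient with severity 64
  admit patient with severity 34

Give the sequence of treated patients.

insert 59 → {59}
insert 44 → {59, 44}
insert 35 → {59, 44, 35}
insert 81 → {81, 59, 44, 35}
insert 42 → {81, 59, 44, 42, 35}
treat next patient → 81; now {59, 44, 42, 35}
treat next patient → 59; now {44, 42, 35}
insert 60 → {60, 44, 42, 35}
insert 80 → {80, 60, 44, 42, 35}
insert 38 → {80, 60, 44, 42, 38, 35}
treat next patient → 80; now {60, 44, 42, 38, 35}
treat next patient → 60; now {44, 42, 38, 35}
treat next patient → 44; now {42, 38, 35}
insert 54 → {54, 42, 38, 35}
insert 78 → {78, 54, 42, 38, 35}
insert 65 → {78, 65, 54, 42, 38, 35}
treat next patient → 78; now {65, 54, 42, 38, 35}
insert 57 → {65, 57, 54, 42, 38, 35}
treat next patient → 65; now {57, 54, 42, 38, 35}
treat next patient → 57; now {54, 42, 38, 35}
insert 51 → {54, 51, 42, 38, 35}
treat next patient → 54; now {51, 42, 38, 35}
insert 47 → {51, 47, 42, 38, 35}
treat next patient → 51; now {47, 42, 38, 35}
treat next patient → 47; now {42, 38, 35}
insert 63 → {63, 42, 38, 35}
treat next patient → 63; now {42, 38, 35}
insert 64 → {64, 42, 38, 35}
insert 34 → {64, 42, 38, 35, 34}

81 → 59 → 80 → 60 → 44 → 78 → 65 → 57 → 54 → 51 → 47 → 63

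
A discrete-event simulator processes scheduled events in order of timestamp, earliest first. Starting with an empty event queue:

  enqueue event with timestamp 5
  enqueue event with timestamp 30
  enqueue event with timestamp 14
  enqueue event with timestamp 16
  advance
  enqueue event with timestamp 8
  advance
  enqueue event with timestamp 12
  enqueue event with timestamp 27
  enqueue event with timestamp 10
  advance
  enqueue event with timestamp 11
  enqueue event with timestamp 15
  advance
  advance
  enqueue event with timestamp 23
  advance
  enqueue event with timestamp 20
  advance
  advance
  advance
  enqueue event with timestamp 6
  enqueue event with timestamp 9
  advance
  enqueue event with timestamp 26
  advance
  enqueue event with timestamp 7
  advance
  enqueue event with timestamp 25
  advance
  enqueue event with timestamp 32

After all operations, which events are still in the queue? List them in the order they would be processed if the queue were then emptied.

insert 5 → {5}
insert 30 → {5, 30}
insert 14 → {5, 14, 30}
insert 16 → {5, 14, 16, 30}
advance → 5; now {14, 16, 30}
insert 8 → {8, 14, 16, 30}
advance → 8; now {14, 16, 30}
insert 12 → {12, 14, 16, 30}
insert 27 → {12, 14, 16, 27, 30}
insert 10 → {10, 12, 14, 16, 27, 30}
advance → 10; now {12, 14, 16, 27, 30}
insert 11 → {11, 12, 14, 16, 27, 30}
insert 15 → {11, 12, 14, 15, 16, 27, 30}
advance → 11; now {12, 14, 15, 16, 27, 30}
advance → 12; now {14, 15, 16, 27, 30}
insert 23 → {14, 15, 16, 23, 27, 30}
advance → 14; now {15, 16, 23, 27, 30}
insert 20 → {15, 16, 20, 23, 27, 30}
advance → 15; now {16, 20, 23, 27, 30}
advance → 16; now {20, 23, 27, 30}
advance → 20; now {23, 27, 30}
insert 6 → {6, 23, 27, 30}
insert 9 → {6, 9, 23, 27, 30}
advance → 6; now {9, 23, 27, 30}
insert 26 → {9, 23, 26, 27, 30}
advance → 9; now {23, 26, 27, 30}
insert 7 → {7, 23, 26, 27, 30}
advance → 7; now {23, 26, 27, 30}
insert 25 → {23, 25, 26, 27, 30}
advance → 23; now {25, 26, 27, 30}
insert 32 → {25, 26, 27, 30, 32}

25, 26, 27, 30, 32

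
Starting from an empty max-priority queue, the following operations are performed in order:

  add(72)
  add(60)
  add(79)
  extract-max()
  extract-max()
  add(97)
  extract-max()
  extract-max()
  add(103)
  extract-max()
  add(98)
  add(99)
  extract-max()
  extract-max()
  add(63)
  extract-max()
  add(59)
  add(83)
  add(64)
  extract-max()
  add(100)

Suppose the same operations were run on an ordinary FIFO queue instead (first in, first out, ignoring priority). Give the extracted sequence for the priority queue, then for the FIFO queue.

insert 72 → {72}
insert 60 → {72, 60}
insert 79 → {79, 72, 60}
extract-max → 79; now {72, 60}
extract-max → 72; now {60}
insert 97 → {97, 60}
extract-max → 97; now {60}
extract-max → 60; now {}
insert 103 → {103}
extract-max → 103; now {}
insert 98 → {98}
insert 99 → {99, 98}
extract-max → 99; now {98}
extract-max → 98; now {}
insert 63 → {63}
extract-max → 63; now {}
insert 59 → {59}
insert 83 → {83, 59}
insert 64 → {83, 64, 59}
extract-max → 83; now {64, 59}
insert 100 → {100, 64, 59}

priority queue: [79, 72, 97, 60, 103, 99, 98, 63, 83]; FIFO queue: 72 → 60 → 79 → 97 → 103 → 98 → 99 → 63 → 59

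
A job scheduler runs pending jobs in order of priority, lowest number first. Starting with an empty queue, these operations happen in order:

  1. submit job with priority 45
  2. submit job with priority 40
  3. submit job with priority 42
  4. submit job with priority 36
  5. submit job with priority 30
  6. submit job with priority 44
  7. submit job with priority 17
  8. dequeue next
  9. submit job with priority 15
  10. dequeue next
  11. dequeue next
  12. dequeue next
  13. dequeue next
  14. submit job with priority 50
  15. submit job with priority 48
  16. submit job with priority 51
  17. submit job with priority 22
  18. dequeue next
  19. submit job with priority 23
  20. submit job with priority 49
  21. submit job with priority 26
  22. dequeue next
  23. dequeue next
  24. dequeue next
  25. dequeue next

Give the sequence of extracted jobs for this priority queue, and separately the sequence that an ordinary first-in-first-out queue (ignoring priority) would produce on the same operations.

insert 45 → {45}
insert 40 → {40, 45}
insert 42 → {40, 42, 45}
insert 36 → {36, 40, 42, 45}
insert 30 → {30, 36, 40, 42, 45}
insert 44 → {30, 36, 40, 42, 44, 45}
insert 17 → {17, 30, 36, 40, 42, 44, 45}
dequeue next → 17; now {30, 36, 40, 42, 44, 45}
insert 15 → {15, 30, 36, 40, 42, 44, 45}
dequeue next → 15; now {30, 36, 40, 42, 44, 45}
dequeue next → 30; now {36, 40, 42, 44, 45}
dequeue next → 36; now {40, 42, 44, 45}
dequeue next → 40; now {42, 44, 45}
insert 50 → {42, 44, 45, 50}
insert 48 → {42, 44, 45, 48, 50}
insert 51 → {42, 44, 45, 48, 50, 51}
insert 22 → {22, 42, 44, 45, 48, 50, 51}
dequeue next → 22; now {42, 44, 45, 48, 50, 51}
insert 23 → {23, 42, 44, 45, 48, 50, 51}
insert 49 → {23, 42, 44, 45, 48, 49, 50, 51}
insert 26 → {23, 26, 42, 44, 45, 48, 49, 50, 51}
dequeue next → 23; now {26, 42, 44, 45, 48, 49, 50, 51}
dequeue next → 26; now {42, 44, 45, 48, 49, 50, 51}
dequeue next → 42; now {44, 45, 48, 49, 50, 51}
dequeue next → 44; now {45, 48, 49, 50, 51}

priority queue: [17, 15, 30, 36, 40, 22, 23, 26, 42, 44]; FIFO queue: 45, 40, 42, 36, 30, 44, 17, 15, 50, 48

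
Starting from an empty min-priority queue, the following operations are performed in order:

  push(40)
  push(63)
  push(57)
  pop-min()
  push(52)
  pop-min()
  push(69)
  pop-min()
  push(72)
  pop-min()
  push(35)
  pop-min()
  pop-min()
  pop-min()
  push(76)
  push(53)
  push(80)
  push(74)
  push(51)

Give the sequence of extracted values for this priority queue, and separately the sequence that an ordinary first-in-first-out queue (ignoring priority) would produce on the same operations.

insert 40 → {40}
insert 63 → {40, 63}
insert 57 → {40, 57, 63}
pop-min → 40; now {57, 63}
insert 52 → {52, 57, 63}
pop-min → 52; now {57, 63}
insert 69 → {57, 63, 69}
pop-min → 57; now {63, 69}
insert 72 → {63, 69, 72}
pop-min → 63; now {69, 72}
insert 35 → {35, 69, 72}
pop-min → 35; now {69, 72}
pop-min → 69; now {72}
pop-min → 72; now {}
insert 76 → {76}
insert 53 → {53, 76}
insert 80 → {53, 76, 80}
insert 74 → {53, 74, 76, 80}
insert 51 → {51, 53, 74, 76, 80}

priority queue: 40, 52, 57, 63, 35, 69, 72; FIFO queue: 40, 63, 57, 52, 69, 72, 35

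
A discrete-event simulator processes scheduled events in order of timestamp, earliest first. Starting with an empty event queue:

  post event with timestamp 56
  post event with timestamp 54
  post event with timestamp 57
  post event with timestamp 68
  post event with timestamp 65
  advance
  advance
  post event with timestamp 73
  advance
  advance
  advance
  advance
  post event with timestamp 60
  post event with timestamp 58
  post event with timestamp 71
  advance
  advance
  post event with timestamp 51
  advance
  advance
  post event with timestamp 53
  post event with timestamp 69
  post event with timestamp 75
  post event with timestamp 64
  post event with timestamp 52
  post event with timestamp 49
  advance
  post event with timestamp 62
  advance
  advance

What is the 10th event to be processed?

71

insert 56 → {56}
insert 54 → {54, 56}
insert 57 → {54, 56, 57}
insert 68 → {54, 56, 57, 68}
insert 65 → {54, 56, 57, 65, 68}
advance → 54; now {56, 57, 65, 68}
advance → 56; now {57, 65, 68}
insert 73 → {57, 65, 68, 73}
advance → 57; now {65, 68, 73}
advance → 65; now {68, 73}
advance → 68; now {73}
advance → 73; now {}
insert 60 → {60}
insert 58 → {58, 60}
insert 71 → {58, 60, 71}
advance → 58; now {60, 71}
advance → 60; now {71}
insert 51 → {51, 71}
advance → 51; now {71}
advance → 71; now {}
insert 53 → {53}
insert 69 → {53, 69}
insert 75 → {53, 69, 75}
insert 64 → {53, 64, 69, 75}
insert 52 → {52, 53, 64, 69, 75}
insert 49 → {49, 52, 53, 64, 69, 75}
advance → 49; now {52, 53, 64, 69, 75}
insert 62 → {52, 53, 62, 64, 69, 75}
advance → 52; now {53, 62, 64, 69, 75}
advance → 53; now {62, 64, 69, 75}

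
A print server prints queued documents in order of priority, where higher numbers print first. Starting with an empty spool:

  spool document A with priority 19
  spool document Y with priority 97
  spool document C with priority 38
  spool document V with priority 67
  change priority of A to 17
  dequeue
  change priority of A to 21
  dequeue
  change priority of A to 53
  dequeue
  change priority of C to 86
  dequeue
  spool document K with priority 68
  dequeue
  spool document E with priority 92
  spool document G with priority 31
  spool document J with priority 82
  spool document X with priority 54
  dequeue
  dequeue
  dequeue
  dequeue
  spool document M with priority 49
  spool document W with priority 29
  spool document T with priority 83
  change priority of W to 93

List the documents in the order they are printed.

Y → V → A → C → K → E → J → X → G

add A (priority 19) → {A:19}
add Y (priority 97) → {Y:97, A:19}
add C (priority 38) → {Y:97, C:38, A:19}
add V (priority 67) → {Y:97, V:67, C:38, A:19}
update A to priority 17 → {Y:97, V:67, C:38, A:17}
dequeue → Y; now {V:67, C:38, A:17}
update A to priority 21 → {V:67, C:38, A:21}
dequeue → V; now {C:38, A:21}
update A to priority 53 → {A:53, C:38}
dequeue → A; now {C:38}
update C to priority 86 → {C:86}
dequeue → C; now {}
add K (priority 68) → {K:68}
dequeue → K; now {}
add E (priority 92) → {E:92}
add G (priority 31) → {E:92, G:31}
add J (priority 82) → {E:92, J:82, G:31}
add X (priority 54) → {E:92, J:82, X:54, G:31}
dequeue → E; now {J:82, X:54, G:31}
dequeue → J; now {X:54, G:31}
dequeue → X; now {G:31}
dequeue → G; now {}
add M (priority 49) → {M:49}
add W (priority 29) → {M:49, W:29}
add T (priority 83) → {T:83, M:49, W:29}
update W to priority 93 → {W:93, T:83, M:49}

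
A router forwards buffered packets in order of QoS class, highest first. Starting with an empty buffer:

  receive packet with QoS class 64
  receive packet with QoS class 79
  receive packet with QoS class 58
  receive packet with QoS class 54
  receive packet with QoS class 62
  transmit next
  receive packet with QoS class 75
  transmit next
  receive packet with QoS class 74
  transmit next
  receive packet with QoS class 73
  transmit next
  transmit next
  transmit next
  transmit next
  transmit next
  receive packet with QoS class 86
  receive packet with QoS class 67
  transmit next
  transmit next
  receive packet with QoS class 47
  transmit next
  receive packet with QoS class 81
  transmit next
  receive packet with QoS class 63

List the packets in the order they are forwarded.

insert 64 → {64}
insert 79 → {79, 64}
insert 58 → {79, 64, 58}
insert 54 → {79, 64, 58, 54}
insert 62 → {79, 64, 62, 58, 54}
transmit next → 79; now {64, 62, 58, 54}
insert 75 → {75, 64, 62, 58, 54}
transmit next → 75; now {64, 62, 58, 54}
insert 74 → {74, 64, 62, 58, 54}
transmit next → 74; now {64, 62, 58, 54}
insert 73 → {73, 64, 62, 58, 54}
transmit next → 73; now {64, 62, 58, 54}
transmit next → 64; now {62, 58, 54}
transmit next → 62; now {58, 54}
transmit next → 58; now {54}
transmit next → 54; now {}
insert 86 → {86}
insert 67 → {86, 67}
transmit next → 86; now {67}
transmit next → 67; now {}
insert 47 → {47}
transmit next → 47; now {}
insert 81 → {81}
transmit next → 81; now {}
insert 63 → {63}

79 → 75 → 74 → 73 → 64 → 62 → 58 → 54 → 86 → 67 → 47 → 81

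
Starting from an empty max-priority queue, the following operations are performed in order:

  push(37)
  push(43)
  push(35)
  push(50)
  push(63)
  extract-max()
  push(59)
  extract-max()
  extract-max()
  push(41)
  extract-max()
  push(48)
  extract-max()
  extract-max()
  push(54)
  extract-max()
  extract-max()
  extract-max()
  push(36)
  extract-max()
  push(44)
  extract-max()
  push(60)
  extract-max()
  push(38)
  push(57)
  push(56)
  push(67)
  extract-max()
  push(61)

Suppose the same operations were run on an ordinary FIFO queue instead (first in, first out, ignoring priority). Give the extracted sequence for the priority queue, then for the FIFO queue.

priority queue: 63 → 59 → 50 → 43 → 48 → 41 → 54 → 37 → 35 → 36 → 44 → 60 → 67; FIFO queue: 37, 43, 35, 50, 63, 59, 41, 48, 54, 36, 44, 60, 38

insert 37 → {37}
insert 43 → {43, 37}
insert 35 → {43, 37, 35}
insert 50 → {50, 43, 37, 35}
insert 63 → {63, 50, 43, 37, 35}
extract-max → 63; now {50, 43, 37, 35}
insert 59 → {59, 50, 43, 37, 35}
extract-max → 59; now {50, 43, 37, 35}
extract-max → 50; now {43, 37, 35}
insert 41 → {43, 41, 37, 35}
extract-max → 43; now {41, 37, 35}
insert 48 → {48, 41, 37, 35}
extract-max → 48; now {41, 37, 35}
extract-max → 41; now {37, 35}
insert 54 → {54, 37, 35}
extract-max → 54; now {37, 35}
extract-max → 37; now {35}
extract-max → 35; now {}
insert 36 → {36}
extract-max → 36; now {}
insert 44 → {44}
extract-max → 44; now {}
insert 60 → {60}
extract-max → 60; now {}
insert 38 → {38}
insert 57 → {57, 38}
insert 56 → {57, 56, 38}
insert 67 → {67, 57, 56, 38}
extract-max → 67; now {57, 56, 38}
insert 61 → {61, 57, 56, 38}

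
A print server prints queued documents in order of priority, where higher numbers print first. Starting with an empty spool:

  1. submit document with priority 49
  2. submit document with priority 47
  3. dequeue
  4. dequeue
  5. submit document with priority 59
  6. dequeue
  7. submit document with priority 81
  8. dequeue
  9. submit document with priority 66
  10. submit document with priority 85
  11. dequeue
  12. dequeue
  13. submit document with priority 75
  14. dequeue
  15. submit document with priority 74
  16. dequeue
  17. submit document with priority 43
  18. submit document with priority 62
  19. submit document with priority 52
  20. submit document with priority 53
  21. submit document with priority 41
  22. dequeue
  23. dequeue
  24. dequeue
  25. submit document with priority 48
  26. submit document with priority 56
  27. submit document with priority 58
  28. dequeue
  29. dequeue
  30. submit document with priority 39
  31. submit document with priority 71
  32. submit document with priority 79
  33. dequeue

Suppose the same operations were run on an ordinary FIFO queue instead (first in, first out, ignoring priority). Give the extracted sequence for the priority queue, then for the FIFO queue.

insert 49 → {49}
insert 47 → {49, 47}
dequeue → 49; now {47}
dequeue → 47; now {}
insert 59 → {59}
dequeue → 59; now {}
insert 81 → {81}
dequeue → 81; now {}
insert 66 → {66}
insert 85 → {85, 66}
dequeue → 85; now {66}
dequeue → 66; now {}
insert 75 → {75}
dequeue → 75; now {}
insert 74 → {74}
dequeue → 74; now {}
insert 43 → {43}
insert 62 → {62, 43}
insert 52 → {62, 52, 43}
insert 53 → {62, 53, 52, 43}
insert 41 → {62, 53, 52, 43, 41}
dequeue → 62; now {53, 52, 43, 41}
dequeue → 53; now {52, 43, 41}
dequeue → 52; now {43, 41}
insert 48 → {48, 43, 41}
insert 56 → {56, 48, 43, 41}
insert 58 → {58, 56, 48, 43, 41}
dequeue → 58; now {56, 48, 43, 41}
dequeue → 56; now {48, 43, 41}
insert 39 → {48, 43, 41, 39}
insert 71 → {71, 48, 43, 41, 39}
insert 79 → {79, 71, 48, 43, 41, 39}
dequeue → 79; now {71, 48, 43, 41, 39}

priority queue: 49 → 47 → 59 → 81 → 85 → 66 → 75 → 74 → 62 → 53 → 52 → 58 → 56 → 79; FIFO queue: [49, 47, 59, 81, 66, 85, 75, 74, 43, 62, 52, 53, 41, 48]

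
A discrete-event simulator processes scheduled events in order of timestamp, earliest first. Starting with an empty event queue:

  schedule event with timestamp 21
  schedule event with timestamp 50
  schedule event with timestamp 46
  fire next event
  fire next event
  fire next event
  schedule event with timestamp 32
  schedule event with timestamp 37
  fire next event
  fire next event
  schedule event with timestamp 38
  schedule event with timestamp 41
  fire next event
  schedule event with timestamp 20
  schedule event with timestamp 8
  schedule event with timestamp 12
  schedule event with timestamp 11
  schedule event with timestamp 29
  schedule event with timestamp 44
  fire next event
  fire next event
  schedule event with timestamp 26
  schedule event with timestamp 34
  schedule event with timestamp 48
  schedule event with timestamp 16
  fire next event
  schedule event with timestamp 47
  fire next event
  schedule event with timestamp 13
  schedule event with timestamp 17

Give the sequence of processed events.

[21, 46, 50, 32, 37, 38, 8, 11, 12, 16]

insert 21 → {21}
insert 50 → {21, 50}
insert 46 → {21, 46, 50}
fire next event → 21; now {46, 50}
fire next event → 46; now {50}
fire next event → 50; now {}
insert 32 → {32}
insert 37 → {32, 37}
fire next event → 32; now {37}
fire next event → 37; now {}
insert 38 → {38}
insert 41 → {38, 41}
fire next event → 38; now {41}
insert 20 → {20, 41}
insert 8 → {8, 20, 41}
insert 12 → {8, 12, 20, 41}
insert 11 → {8, 11, 12, 20, 41}
insert 29 → {8, 11, 12, 20, 29, 41}
insert 44 → {8, 11, 12, 20, 29, 41, 44}
fire next event → 8; now {11, 12, 20, 29, 41, 44}
fire next event → 11; now {12, 20, 29, 41, 44}
insert 26 → {12, 20, 26, 29, 41, 44}
insert 34 → {12, 20, 26, 29, 34, 41, 44}
insert 48 → {12, 20, 26, 29, 34, 41, 44, 48}
insert 16 → {12, 16, 20, 26, 29, 34, 41, 44, 48}
fire next event → 12; now {16, 20, 26, 29, 34, 41, 44, 48}
insert 47 → {16, 20, 26, 29, 34, 41, 44, 47, 48}
fire next event → 16; now {20, 26, 29, 34, 41, 44, 47, 48}
insert 13 → {13, 20, 26, 29, 34, 41, 44, 47, 48}
insert 17 → {13, 17, 20, 26, 29, 34, 41, 44, 47, 48}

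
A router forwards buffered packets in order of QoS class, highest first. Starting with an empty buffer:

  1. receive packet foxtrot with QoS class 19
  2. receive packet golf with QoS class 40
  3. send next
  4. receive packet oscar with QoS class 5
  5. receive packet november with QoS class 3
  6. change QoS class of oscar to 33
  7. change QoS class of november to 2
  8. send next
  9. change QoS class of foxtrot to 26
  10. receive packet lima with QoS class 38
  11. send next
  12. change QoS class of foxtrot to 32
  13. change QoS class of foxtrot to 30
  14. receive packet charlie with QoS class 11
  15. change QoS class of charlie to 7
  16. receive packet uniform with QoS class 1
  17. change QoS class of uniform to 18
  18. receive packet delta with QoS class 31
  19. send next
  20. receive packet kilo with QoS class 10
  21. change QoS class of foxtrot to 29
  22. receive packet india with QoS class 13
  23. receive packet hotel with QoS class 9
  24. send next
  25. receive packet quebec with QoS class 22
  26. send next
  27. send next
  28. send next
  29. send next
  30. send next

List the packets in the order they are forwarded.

add foxtrot (QoS class 19) → {foxtrot:19}
add golf (QoS class 40) → {golf:40, foxtrot:19}
send next → golf; now {foxtrot:19}
add oscar (QoS class 5) → {foxtrot:19, oscar:5}
add november (QoS class 3) → {foxtrot:19, oscar:5, november:3}
update oscar to QoS class 33 → {oscar:33, foxtrot:19, november:3}
update november to QoS class 2 → {oscar:33, foxtrot:19, november:2}
send next → oscar; now {foxtrot:19, november:2}
update foxtrot to QoS class 26 → {foxtrot:26, november:2}
add lima (QoS class 38) → {lima:38, foxtrot:26, november:2}
send next → lima; now {foxtrot:26, november:2}
update foxtrot to QoS class 32 → {foxtrot:32, november:2}
update foxtrot to QoS class 30 → {foxtrot:30, november:2}
add charlie (QoS class 11) → {foxtrot:30, charlie:11, november:2}
update charlie to QoS class 7 → {foxtrot:30, charlie:7, november:2}
add uniform (QoS class 1) → {foxtrot:30, charlie:7, november:2, uniform:1}
update uniform to QoS class 18 → {foxtrot:30, uniform:18, charlie:7, november:2}
add delta (QoS class 31) → {delta:31, foxtrot:30, uniform:18, charlie:7, november:2}
send next → delta; now {foxtrot:30, uniform:18, charlie:7, november:2}
add kilo (QoS class 10) → {foxtrot:30, uniform:18, kilo:10, charlie:7, november:2}
update foxtrot to QoS class 29 → {foxtrot:29, uniform:18, kilo:10, charlie:7, november:2}
add india (QoS class 13) → {foxtrot:29, uniform:18, india:13, kilo:10, charlie:7, november:2}
add hotel (QoS class 9) → {foxtrot:29, uniform:18, india:13, kilo:10, hotel:9, charlie:7, november:2}
send next → foxtrot; now {uniform:18, india:13, kilo:10, hotel:9, charlie:7, november:2}
add quebec (QoS class 22) → {quebec:22, uniform:18, india:13, kilo:10, hotel:9, charlie:7, november:2}
send next → quebec; now {uniform:18, india:13, kilo:10, hotel:9, charlie:7, november:2}
send next → uniform; now {india:13, kilo:10, hotel:9, charlie:7, november:2}
send next → india; now {kilo:10, hotel:9, charlie:7, november:2}
send next → kilo; now {hotel:9, charlie:7, november:2}
send next → hotel; now {charlie:7, november:2}

[golf, oscar, lima, delta, foxtrot, quebec, uniform, india, kilo, hotel]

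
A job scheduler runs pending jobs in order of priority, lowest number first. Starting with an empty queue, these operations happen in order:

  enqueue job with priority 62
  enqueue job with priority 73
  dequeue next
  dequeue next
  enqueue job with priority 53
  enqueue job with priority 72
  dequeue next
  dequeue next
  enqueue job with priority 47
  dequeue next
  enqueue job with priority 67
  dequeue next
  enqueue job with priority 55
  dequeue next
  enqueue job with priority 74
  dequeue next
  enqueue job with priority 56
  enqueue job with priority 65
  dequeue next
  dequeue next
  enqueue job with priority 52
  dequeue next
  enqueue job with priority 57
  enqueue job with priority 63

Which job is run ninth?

insert 62 → {62}
insert 73 → {62, 73}
dequeue next → 62; now {73}
dequeue next → 73; now {}
insert 53 → {53}
insert 72 → {53, 72}
dequeue next → 53; now {72}
dequeue next → 72; now {}
insert 47 → {47}
dequeue next → 47; now {}
insert 67 → {67}
dequeue next → 67; now {}
insert 55 → {55}
dequeue next → 55; now {}
insert 74 → {74}
dequeue next → 74; now {}
insert 56 → {56}
insert 65 → {56, 65}
dequeue next → 56; now {65}
dequeue next → 65; now {}
insert 52 → {52}
dequeue next → 52; now {}
insert 57 → {57}
insert 63 → {57, 63}

56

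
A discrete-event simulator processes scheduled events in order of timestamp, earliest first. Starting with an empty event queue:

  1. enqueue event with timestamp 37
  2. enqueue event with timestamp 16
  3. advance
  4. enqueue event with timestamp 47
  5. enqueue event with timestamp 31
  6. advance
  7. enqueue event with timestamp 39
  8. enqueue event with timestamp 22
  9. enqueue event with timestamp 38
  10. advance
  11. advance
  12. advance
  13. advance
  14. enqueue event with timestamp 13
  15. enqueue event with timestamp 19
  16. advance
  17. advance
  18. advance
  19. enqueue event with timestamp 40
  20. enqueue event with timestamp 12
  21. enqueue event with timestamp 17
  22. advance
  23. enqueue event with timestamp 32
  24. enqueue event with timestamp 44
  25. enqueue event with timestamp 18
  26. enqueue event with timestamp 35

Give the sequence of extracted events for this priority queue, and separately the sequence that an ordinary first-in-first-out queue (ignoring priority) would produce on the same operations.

insert 37 → {37}
insert 16 → {16, 37}
advance → 16; now {37}
insert 47 → {37, 47}
insert 31 → {31, 37, 47}
advance → 31; now {37, 47}
insert 39 → {37, 39, 47}
insert 22 → {22, 37, 39, 47}
insert 38 → {22, 37, 38, 39, 47}
advance → 22; now {37, 38, 39, 47}
advance → 37; now {38, 39, 47}
advance → 38; now {39, 47}
advance → 39; now {47}
insert 13 → {13, 47}
insert 19 → {13, 19, 47}
advance → 13; now {19, 47}
advance → 19; now {47}
advance → 47; now {}
insert 40 → {40}
insert 12 → {12, 40}
insert 17 → {12, 17, 40}
advance → 12; now {17, 40}
insert 32 → {17, 32, 40}
insert 44 → {17, 32, 40, 44}
insert 18 → {17, 18, 32, 40, 44}
insert 35 → {17, 18, 32, 35, 40, 44}

priority queue: 16 → 31 → 22 → 37 → 38 → 39 → 13 → 19 → 47 → 12; FIFO queue: [37, 16, 47, 31, 39, 22, 38, 13, 19, 40]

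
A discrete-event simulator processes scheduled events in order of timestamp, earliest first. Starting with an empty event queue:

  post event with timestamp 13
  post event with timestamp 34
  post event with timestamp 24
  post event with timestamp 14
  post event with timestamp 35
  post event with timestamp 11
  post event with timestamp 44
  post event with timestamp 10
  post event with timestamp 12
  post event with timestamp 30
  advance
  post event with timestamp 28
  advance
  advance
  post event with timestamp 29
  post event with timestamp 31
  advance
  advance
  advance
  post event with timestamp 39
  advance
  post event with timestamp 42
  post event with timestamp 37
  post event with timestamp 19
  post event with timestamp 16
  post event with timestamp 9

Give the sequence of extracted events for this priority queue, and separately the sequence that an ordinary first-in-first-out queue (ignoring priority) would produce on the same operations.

priority queue: [10, 11, 12, 13, 14, 24, 28]; FIFO queue: [13, 34, 24, 14, 35, 11, 44]

insert 13 → {13}
insert 34 → {13, 34}
insert 24 → {13, 24, 34}
insert 14 → {13, 14, 24, 34}
insert 35 → {13, 14, 24, 34, 35}
insert 11 → {11, 13, 14, 24, 34, 35}
insert 44 → {11, 13, 14, 24, 34, 35, 44}
insert 10 → {10, 11, 13, 14, 24, 34, 35, 44}
insert 12 → {10, 11, 12, 13, 14, 24, 34, 35, 44}
insert 30 → {10, 11, 12, 13, 14, 24, 30, 34, 35, 44}
advance → 10; now {11, 12, 13, 14, 24, 30, 34, 35, 44}
insert 28 → {11, 12, 13, 14, 24, 28, 30, 34, 35, 44}
advance → 11; now {12, 13, 14, 24, 28, 30, 34, 35, 44}
advance → 12; now {13, 14, 24, 28, 30, 34, 35, 44}
insert 29 → {13, 14, 24, 28, 29, 30, 34, 35, 44}
insert 31 → {13, 14, 24, 28, 29, 30, 31, 34, 35, 44}
advance → 13; now {14, 24, 28, 29, 30, 31, 34, 35, 44}
advance → 14; now {24, 28, 29, 30, 31, 34, 35, 44}
advance → 24; now {28, 29, 30, 31, 34, 35, 44}
insert 39 → {28, 29, 30, 31, 34, 35, 39, 44}
advance → 28; now {29, 30, 31, 34, 35, 39, 44}
insert 42 → {29, 30, 31, 34, 35, 39, 42, 44}
insert 37 → {29, 30, 31, 34, 35, 37, 39, 42, 44}
insert 19 → {19, 29, 30, 31, 34, 35, 37, 39, 42, 44}
insert 16 → {16, 19, 29, 30, 31, 34, 35, 37, 39, 42, 44}
insert 9 → {9, 16, 19, 29, 30, 31, 34, 35, 37, 39, 42, 44}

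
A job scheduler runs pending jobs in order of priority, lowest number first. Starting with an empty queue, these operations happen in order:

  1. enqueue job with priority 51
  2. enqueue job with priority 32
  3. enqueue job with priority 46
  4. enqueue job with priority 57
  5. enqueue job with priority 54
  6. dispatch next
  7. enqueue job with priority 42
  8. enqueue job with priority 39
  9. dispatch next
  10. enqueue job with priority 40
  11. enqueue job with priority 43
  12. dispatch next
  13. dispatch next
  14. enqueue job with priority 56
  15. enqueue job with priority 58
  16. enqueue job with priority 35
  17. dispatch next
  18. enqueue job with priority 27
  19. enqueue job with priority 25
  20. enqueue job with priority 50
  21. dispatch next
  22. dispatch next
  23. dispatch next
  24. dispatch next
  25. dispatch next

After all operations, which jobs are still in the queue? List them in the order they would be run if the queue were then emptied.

insert 51 → {51}
insert 32 → {32, 51}
insert 46 → {32, 46, 51}
insert 57 → {32, 46, 51, 57}
insert 54 → {32, 46, 51, 54, 57}
dispatch next → 32; now {46, 51, 54, 57}
insert 42 → {42, 46, 51, 54, 57}
insert 39 → {39, 42, 46, 51, 54, 57}
dispatch next → 39; now {42, 46, 51, 54, 57}
insert 40 → {40, 42, 46, 51, 54, 57}
insert 43 → {40, 42, 43, 46, 51, 54, 57}
dispatch next → 40; now {42, 43, 46, 51, 54, 57}
dispatch next → 42; now {43, 46, 51, 54, 57}
insert 56 → {43, 46, 51, 54, 56, 57}
insert 58 → {43, 46, 51, 54, 56, 57, 58}
insert 35 → {35, 43, 46, 51, 54, 56, 57, 58}
dispatch next → 35; now {43, 46, 51, 54, 56, 57, 58}
insert 27 → {27, 43, 46, 51, 54, 56, 57, 58}
insert 25 → {25, 27, 43, 46, 51, 54, 56, 57, 58}
insert 50 → {25, 27, 43, 46, 50, 51, 54, 56, 57, 58}
dispatch next → 25; now {27, 43, 46, 50, 51, 54, 56, 57, 58}
dispatch next → 27; now {43, 46, 50, 51, 54, 56, 57, 58}
dispatch next → 43; now {46, 50, 51, 54, 56, 57, 58}
dispatch next → 46; now {50, 51, 54, 56, 57, 58}
dispatch next → 50; now {51, 54, 56, 57, 58}

51 → 54 → 56 → 57 → 58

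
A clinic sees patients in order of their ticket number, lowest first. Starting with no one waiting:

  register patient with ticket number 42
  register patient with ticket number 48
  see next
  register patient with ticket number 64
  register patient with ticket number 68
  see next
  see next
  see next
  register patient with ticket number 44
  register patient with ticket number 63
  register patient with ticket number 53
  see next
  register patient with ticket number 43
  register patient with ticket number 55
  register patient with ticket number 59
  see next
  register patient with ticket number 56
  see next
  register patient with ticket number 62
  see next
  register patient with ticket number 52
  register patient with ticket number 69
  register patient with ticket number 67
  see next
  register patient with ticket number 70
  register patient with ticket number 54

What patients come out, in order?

insert 42 → {42}
insert 48 → {42, 48}
see next → 42; now {48}
insert 64 → {48, 64}
insert 68 → {48, 64, 68}
see next → 48; now {64, 68}
see next → 64; now {68}
see next → 68; now {}
insert 44 → {44}
insert 63 → {44, 63}
insert 53 → {44, 53, 63}
see next → 44; now {53, 63}
insert 43 → {43, 53, 63}
insert 55 → {43, 53, 55, 63}
insert 59 → {43, 53, 55, 59, 63}
see next → 43; now {53, 55, 59, 63}
insert 56 → {53, 55, 56, 59, 63}
see next → 53; now {55, 56, 59, 63}
insert 62 → {55, 56, 59, 62, 63}
see next → 55; now {56, 59, 62, 63}
insert 52 → {52, 56, 59, 62, 63}
insert 69 → {52, 56, 59, 62, 63, 69}
insert 67 → {52, 56, 59, 62, 63, 67, 69}
see next → 52; now {56, 59, 62, 63, 67, 69}
insert 70 → {56, 59, 62, 63, 67, 69, 70}
insert 54 → {54, 56, 59, 62, 63, 67, 69, 70}

42, 48, 64, 68, 44, 43, 53, 55, 52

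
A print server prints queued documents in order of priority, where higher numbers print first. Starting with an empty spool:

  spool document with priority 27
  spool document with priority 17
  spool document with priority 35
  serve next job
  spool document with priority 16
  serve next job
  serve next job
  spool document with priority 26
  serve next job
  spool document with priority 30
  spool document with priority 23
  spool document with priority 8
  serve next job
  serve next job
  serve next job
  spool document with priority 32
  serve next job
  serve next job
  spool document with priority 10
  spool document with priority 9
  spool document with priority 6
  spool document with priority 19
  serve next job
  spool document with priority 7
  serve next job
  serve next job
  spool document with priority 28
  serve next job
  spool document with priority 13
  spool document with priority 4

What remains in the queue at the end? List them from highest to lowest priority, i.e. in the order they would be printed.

insert 27 → {27}
insert 17 → {27, 17}
insert 35 → {35, 27, 17}
serve next job → 35; now {27, 17}
insert 16 → {27, 17, 16}
serve next job → 27; now {17, 16}
serve next job → 17; now {16}
insert 26 → {26, 16}
serve next job → 26; now {16}
insert 30 → {30, 16}
insert 23 → {30, 23, 16}
insert 8 → {30, 23, 16, 8}
serve next job → 30; now {23, 16, 8}
serve next job → 23; now {16, 8}
serve next job → 16; now {8}
insert 32 → {32, 8}
serve next job → 32; now {8}
serve next job → 8; now {}
insert 10 → {10}
insert 9 → {10, 9}
insert 6 → {10, 9, 6}
insert 19 → {19, 10, 9, 6}
serve next job → 19; now {10, 9, 6}
insert 7 → {10, 9, 7, 6}
serve next job → 10; now {9, 7, 6}
serve next job → 9; now {7, 6}
insert 28 → {28, 7, 6}
serve next job → 28; now {7, 6}
insert 13 → {13, 7, 6}
insert 4 → {13, 7, 6, 4}

13, 7, 6, 4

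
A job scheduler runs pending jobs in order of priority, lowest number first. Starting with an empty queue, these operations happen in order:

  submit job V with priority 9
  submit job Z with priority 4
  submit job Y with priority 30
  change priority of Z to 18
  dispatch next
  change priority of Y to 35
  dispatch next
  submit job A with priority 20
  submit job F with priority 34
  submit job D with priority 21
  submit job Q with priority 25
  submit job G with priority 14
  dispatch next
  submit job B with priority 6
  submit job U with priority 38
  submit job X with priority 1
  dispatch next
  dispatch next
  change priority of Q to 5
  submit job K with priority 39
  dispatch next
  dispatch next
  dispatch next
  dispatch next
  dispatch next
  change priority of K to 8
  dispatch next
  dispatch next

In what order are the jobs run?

add V (priority 9) → {V:9}
add Z (priority 4) → {Z:4, V:9}
add Y (priority 30) → {Z:4, V:9, Y:30}
update Z to priority 18 → {V:9, Z:18, Y:30}
dispatch next → V; now {Z:18, Y:30}
update Y to priority 35 → {Z:18, Y:35}
dispatch next → Z; now {Y:35}
add A (priority 20) → {A:20, Y:35}
add F (priority 34) → {A:20, F:34, Y:35}
add D (priority 21) → {A:20, D:21, F:34, Y:35}
add Q (priority 25) → {A:20, D:21, Q:25, F:34, Y:35}
add G (priority 14) → {G:14, A:20, D:21, Q:25, F:34, Y:35}
dispatch next → G; now {A:20, D:21, Q:25, F:34, Y:35}
add B (priority 6) → {B:6, A:20, D:21, Q:25, F:34, Y:35}
add U (priority 38) → {B:6, A:20, D:21, Q:25, F:34, Y:35, U:38}
add X (priority 1) → {X:1, B:6, A:20, D:21, Q:25, F:34, Y:35, U:38}
dispatch next → X; now {B:6, A:20, D:21, Q:25, F:34, Y:35, U:38}
dispatch next → B; now {A:20, D:21, Q:25, F:34, Y:35, U:38}
update Q to priority 5 → {Q:5, A:20, D:21, F:34, Y:35, U:38}
add K (priority 39) → {Q:5, A:20, D:21, F:34, Y:35, U:38, K:39}
dispatch next → Q; now {A:20, D:21, F:34, Y:35, U:38, K:39}
dispatch next → A; now {D:21, F:34, Y:35, U:38, K:39}
dispatch next → D; now {F:34, Y:35, U:38, K:39}
dispatch next → F; now {Y:35, U:38, K:39}
dispatch next → Y; now {U:38, K:39}
update K to priority 8 → {K:8, U:38}
dispatch next → K; now {U:38}
dispatch next → U; now {}

V → Z → G → X → B → Q → A → D → F → Y → K → U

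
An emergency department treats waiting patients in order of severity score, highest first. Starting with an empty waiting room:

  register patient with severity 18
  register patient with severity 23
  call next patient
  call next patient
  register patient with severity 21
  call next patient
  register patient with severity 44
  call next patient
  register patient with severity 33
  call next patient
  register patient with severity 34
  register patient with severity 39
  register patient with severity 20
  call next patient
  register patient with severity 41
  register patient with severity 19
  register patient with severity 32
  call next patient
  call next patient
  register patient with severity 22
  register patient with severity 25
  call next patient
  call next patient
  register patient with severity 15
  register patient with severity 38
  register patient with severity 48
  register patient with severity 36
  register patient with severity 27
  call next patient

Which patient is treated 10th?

25

insert 18 → {18}
insert 23 → {23, 18}
call next patient → 23; now {18}
call next patient → 18; now {}
insert 21 → {21}
call next patient → 21; now {}
insert 44 → {44}
call next patient → 44; now {}
insert 33 → {33}
call next patient → 33; now {}
insert 34 → {34}
insert 39 → {39, 34}
insert 20 → {39, 34, 20}
call next patient → 39; now {34, 20}
insert 41 → {41, 34, 20}
insert 19 → {41, 34, 20, 19}
insert 32 → {41, 34, 32, 20, 19}
call next patient → 41; now {34, 32, 20, 19}
call next patient → 34; now {32, 20, 19}
insert 22 → {32, 22, 20, 19}
insert 25 → {32, 25, 22, 20, 19}
call next patient → 32; now {25, 22, 20, 19}
call next patient → 25; now {22, 20, 19}
insert 15 → {22, 20, 19, 15}
insert 38 → {38, 22, 20, 19, 15}
insert 48 → {48, 38, 22, 20, 19, 15}
insert 36 → {48, 38, 36, 22, 20, 19, 15}
insert 27 → {48, 38, 36, 27, 22, 20, 19, 15}
call next patient → 48; now {38, 36, 27, 22, 20, 19, 15}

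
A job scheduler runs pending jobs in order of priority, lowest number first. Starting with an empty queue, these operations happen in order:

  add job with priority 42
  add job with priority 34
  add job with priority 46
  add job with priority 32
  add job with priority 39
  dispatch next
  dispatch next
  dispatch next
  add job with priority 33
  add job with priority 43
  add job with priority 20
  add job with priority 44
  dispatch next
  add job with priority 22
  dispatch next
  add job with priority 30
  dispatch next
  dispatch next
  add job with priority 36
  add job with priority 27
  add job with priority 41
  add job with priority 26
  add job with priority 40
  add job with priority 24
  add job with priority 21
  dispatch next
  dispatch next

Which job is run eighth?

21

insert 42 → {42}
insert 34 → {34, 42}
insert 46 → {34, 42, 46}
insert 32 → {32, 34, 42, 46}
insert 39 → {32, 34, 39, 42, 46}
dispatch next → 32; now {34, 39, 42, 46}
dispatch next → 34; now {39, 42, 46}
dispatch next → 39; now {42, 46}
insert 33 → {33, 42, 46}
insert 43 → {33, 42, 43, 46}
insert 20 → {20, 33, 42, 43, 46}
insert 44 → {20, 33, 42, 43, 44, 46}
dispatch next → 20; now {33, 42, 43, 44, 46}
insert 22 → {22, 33, 42, 43, 44, 46}
dispatch next → 22; now {33, 42, 43, 44, 46}
insert 30 → {30, 33, 42, 43, 44, 46}
dispatch next → 30; now {33, 42, 43, 44, 46}
dispatch next → 33; now {42, 43, 44, 46}
insert 36 → {36, 42, 43, 44, 46}
insert 27 → {27, 36, 42, 43, 44, 46}
insert 41 → {27, 36, 41, 42, 43, 44, 46}
insert 26 → {26, 27, 36, 41, 42, 43, 44, 46}
insert 40 → {26, 27, 36, 40, 41, 42, 43, 44, 46}
insert 24 → {24, 26, 27, 36, 40, 41, 42, 43, 44, 46}
insert 21 → {21, 24, 26, 27, 36, 40, 41, 42, 43, 44, 46}
dispatch next → 21; now {24, 26, 27, 36, 40, 41, 42, 43, 44, 46}
dispatch next → 24; now {26, 27, 36, 40, 41, 42, 43, 44, 46}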